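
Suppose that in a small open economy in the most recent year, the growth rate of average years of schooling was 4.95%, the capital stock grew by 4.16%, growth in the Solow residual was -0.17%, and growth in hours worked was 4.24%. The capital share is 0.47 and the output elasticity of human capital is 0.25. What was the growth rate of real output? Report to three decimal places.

Real output growth was 4.210%.

Labor's share = 1 − 0.47 − 0.25 = 0.28.
The capital stock: 0.47 × 4.16 = 1.9552 pp.
Average years of schooling: 0.25 × 4.95 = 1.2375 pp.
Hours worked: 0.28 × 4.24 = 1.1872 pp.
Output growth = -0.17 + 4.3799 = 4.2099%.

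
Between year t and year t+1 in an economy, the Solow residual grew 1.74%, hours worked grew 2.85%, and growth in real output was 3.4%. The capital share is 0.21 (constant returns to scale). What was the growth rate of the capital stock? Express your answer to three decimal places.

Labor's share = 1 − 0.21 = 0.79.
gY = gA + 0.79×2.85 + 0.21×g.
0.21×g = 3.4 − 1.74 − 2.2515 = -0.5915.
g = -0.5915 / 0.21 = -2.81667%.

-2.817%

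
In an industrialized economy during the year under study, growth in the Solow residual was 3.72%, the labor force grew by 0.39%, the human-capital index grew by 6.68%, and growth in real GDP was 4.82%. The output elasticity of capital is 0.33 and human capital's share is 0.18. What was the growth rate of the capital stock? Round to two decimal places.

-0.89%

Labor's share = 1 − 0.33 − 0.18 = 0.49.
gY = gA + 0.18×6.68 + 0.49×0.39 + 0.33×g.
0.33×g = 4.82 − 3.72 − 1.3935 = -0.2935.
g = -0.2935 / 0.33 = -0.8894%.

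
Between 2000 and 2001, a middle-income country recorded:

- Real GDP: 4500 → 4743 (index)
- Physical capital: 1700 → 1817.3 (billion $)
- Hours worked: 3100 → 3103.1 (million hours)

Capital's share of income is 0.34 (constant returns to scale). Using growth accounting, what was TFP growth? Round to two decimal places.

Real GDP growth = (4743 − 4500) / 4500 = 5.4%.
Physical capital growth = (1817.3 − 1700) / 1700 = 6.9%.
Hours worked growth = (3103.1 − 3100) / 3100 = 0.1%.
Labor's share = 1 − 0.34 = 0.66.
Physical capital: 0.34 × 6.9 = 2.346 pp.
Hours worked: 0.66 × 0.1 = 0.066 pp.
TFP growth = 5.4 − 2.412 = 2.988%.

2.99%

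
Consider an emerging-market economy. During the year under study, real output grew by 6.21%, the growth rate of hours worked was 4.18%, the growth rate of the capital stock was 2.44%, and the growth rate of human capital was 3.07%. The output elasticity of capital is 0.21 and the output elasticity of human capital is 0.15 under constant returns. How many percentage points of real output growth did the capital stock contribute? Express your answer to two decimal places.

0.51 percentage points

Contribution = share × growth = 0.21 × 2.44 = 0.5124 pp.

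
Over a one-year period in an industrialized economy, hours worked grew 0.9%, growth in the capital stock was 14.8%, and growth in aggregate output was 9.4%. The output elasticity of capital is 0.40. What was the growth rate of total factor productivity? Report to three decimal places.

Labor's share = 1 − 0.4 = 0.6.
The capital stock: 0.4 × 14.8 = 5.92 pp.
Hours worked: 0.6 × 0.9 = 0.54 pp.
TFP growth = 9.4 − 6.46 = 2.94%.

Total factor productivity grew 2.940%.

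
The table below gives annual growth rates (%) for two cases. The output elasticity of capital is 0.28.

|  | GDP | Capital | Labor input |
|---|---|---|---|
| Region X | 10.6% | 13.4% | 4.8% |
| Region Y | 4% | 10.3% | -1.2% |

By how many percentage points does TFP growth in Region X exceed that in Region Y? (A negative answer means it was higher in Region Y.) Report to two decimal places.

Labor's share = 1 − 0.28 = 0.72.
Region X: TFP = 10.6 − 3.752 − 3.456 = 3.392%.
Region Y: TFP = 4 − 2.884 + 0.864 = 1.98%.
Difference = 3.392 − (1.98) = 1.412 pp.

1.41 percentage points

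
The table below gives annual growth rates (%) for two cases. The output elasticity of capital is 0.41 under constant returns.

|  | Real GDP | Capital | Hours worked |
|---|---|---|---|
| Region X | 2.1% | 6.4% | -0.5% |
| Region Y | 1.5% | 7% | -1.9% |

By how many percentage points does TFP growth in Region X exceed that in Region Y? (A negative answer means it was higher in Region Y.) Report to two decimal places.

0.02 percentage points

Labor's share = 1 − 0.41 = 0.59.
Region X: TFP = 2.1 − 2.624 + 0.295 = -0.229%.
Region Y: TFP = 1.5 − 2.87 + 1.121 = -0.249%.
Difference = -0.229 − (-0.249) = 0.02 pp.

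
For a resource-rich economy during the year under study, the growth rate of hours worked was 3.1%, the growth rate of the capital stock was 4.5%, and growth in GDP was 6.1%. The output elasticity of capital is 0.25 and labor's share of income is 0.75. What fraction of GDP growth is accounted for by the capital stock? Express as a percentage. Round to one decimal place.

The capital stock accounted for 18.4% of growth.

The capital stock contributed 0.25 × 4.5 = 1.125 pp.
Share of growth = 1.125 / 6.1 × 100 = 18.443%.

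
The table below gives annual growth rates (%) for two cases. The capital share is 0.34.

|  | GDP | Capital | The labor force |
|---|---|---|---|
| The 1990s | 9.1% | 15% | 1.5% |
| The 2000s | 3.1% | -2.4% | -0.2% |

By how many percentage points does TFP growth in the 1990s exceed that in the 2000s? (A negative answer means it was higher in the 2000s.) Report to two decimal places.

Labor's share = 1 − 0.34 = 0.66.
The 1990s: TFP = 9.1 − 5.1 − 0.99 = 3.01%.
The 2000s: TFP = 3.1 + 0.816 + 0.132 = 4.048%.
Difference = 3.01 − (4.048) = -1.038 pp.

-1.04 percentage points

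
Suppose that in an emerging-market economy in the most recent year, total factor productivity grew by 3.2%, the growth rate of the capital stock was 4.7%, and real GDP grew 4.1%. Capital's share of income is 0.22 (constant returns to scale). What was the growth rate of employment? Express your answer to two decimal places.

Labor's share = 1 − 0.22 = 0.78.
gY = gA + 0.22×4.7 + 0.78×g.
0.78×g = 4.1 − 3.2 − 1.034 = -0.134.
g = -0.134 / 0.78 = -0.1718%.

-0.17%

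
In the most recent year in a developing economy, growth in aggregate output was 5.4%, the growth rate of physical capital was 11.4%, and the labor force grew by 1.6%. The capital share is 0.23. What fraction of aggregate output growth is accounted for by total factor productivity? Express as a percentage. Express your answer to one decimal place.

Labor's share = 1 − 0.23 = 0.77.
Physical capital: 0.23 × 11.4 = 2.622 pp.
The labor force: 0.77 × 1.6 = 1.232 pp.
TFP growth = 5.4 − 3.854 = 1.546%.
TFP share of growth = 1.546 / 5.4 × 100 = 28.63%.

Total factor productivity accounted for 28.6% of growth.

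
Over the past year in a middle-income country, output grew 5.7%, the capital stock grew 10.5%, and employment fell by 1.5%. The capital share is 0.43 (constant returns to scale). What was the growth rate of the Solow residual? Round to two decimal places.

Labor's share = 1 − 0.43 = 0.57.
The capital stock: 0.43 × 10.5 = 4.515 pp.
Employment: 0.57 × (-1.5) = -0.855 pp.
TFP growth = 5.7 − 3.66 = 2.04%.

The Solow residual growth was 2.04%.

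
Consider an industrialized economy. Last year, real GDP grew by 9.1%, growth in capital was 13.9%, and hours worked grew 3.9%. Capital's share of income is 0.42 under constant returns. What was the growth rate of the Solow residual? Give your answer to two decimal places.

The Solow residual grew 1.00%.

Labor's share = 1 − 0.42 = 0.58.
Capital: 0.42 × 13.9 = 5.838 pp.
Hours worked: 0.58 × 3.9 = 2.262 pp.
TFP growth = 9.1 − 8.1 = 1%.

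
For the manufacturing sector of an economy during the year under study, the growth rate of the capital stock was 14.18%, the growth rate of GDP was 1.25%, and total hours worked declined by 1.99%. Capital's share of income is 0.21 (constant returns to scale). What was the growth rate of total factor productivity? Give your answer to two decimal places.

Labor's share = 1 − 0.21 = 0.79.
The capital stock: 0.21 × 14.18 = 2.9778 pp.
Total hours worked: 0.79 × (-1.99) = -1.5721 pp.
TFP growth = 1.25 − 1.4057 = -0.1557%.

-0.16%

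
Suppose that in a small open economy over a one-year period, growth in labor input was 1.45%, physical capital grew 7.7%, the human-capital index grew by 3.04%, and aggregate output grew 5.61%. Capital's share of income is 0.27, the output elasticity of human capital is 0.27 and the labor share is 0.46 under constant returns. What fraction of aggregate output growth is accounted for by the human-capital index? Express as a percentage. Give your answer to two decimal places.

The human-capital index contributed 0.27 × 3.04 = 0.8208 pp.
Share of growth = 0.8208 / 5.61 × 100 = 14.631%.

14.63%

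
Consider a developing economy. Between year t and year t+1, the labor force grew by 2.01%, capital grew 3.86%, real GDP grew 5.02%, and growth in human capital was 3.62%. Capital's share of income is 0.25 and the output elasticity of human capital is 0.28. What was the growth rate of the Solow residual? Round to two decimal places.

Labor's share = 1 − 0.25 − 0.28 = 0.47.
Capital: 0.25 × 3.86 = 0.965 pp.
Human capital: 0.28 × 3.62 = 1.0136 pp.
The labor force: 0.47 × 2.01 = 0.9447 pp.
TFP growth = 5.02 − 2.9233 = 2.0967%.

2.10%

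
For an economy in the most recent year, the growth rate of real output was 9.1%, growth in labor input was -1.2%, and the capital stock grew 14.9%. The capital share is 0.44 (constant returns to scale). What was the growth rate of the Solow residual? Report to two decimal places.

Labor's share = 1 − 0.44 = 0.56.
The capital stock: 0.44 × 14.9 = 6.556 pp.
Labor input: 0.56 × (-1.2) = -0.672 pp.
TFP growth = 9.1 − 5.884 = 3.216%.

3.22%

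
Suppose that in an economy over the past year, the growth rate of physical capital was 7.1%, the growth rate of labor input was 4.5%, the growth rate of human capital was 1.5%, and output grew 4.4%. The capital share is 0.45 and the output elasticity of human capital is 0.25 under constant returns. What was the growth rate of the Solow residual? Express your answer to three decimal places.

Labor's share = 1 − 0.45 − 0.25 = 0.3.
Physical capital: 0.45 × 7.1 = 3.195 pp.
Human capital: 0.25 × 1.5 = 0.375 pp.
Labor input: 0.3 × 4.5 = 1.35 pp.
TFP growth = 4.4 − 4.92 = -0.52%.

-0.520%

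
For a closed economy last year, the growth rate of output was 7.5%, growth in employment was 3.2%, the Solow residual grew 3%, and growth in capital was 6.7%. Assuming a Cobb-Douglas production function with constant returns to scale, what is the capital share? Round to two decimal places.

0.37

gY = gA + α·gK + (1−α)·gL, so gY − gA − gL = α(gK − gL).
7.5 − 3 − 3.2 = α × (6.7 − 3.2).
1.3 = 3.5 α, so α = 0.3714.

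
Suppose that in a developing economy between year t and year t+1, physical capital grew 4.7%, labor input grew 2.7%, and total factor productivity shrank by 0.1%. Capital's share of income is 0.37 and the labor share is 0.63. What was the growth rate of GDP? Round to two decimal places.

Labor's share = 1 − 0.37 = 0.63.
Physical capital: 0.37 × 4.7 = 1.739 pp.
Labor input: 0.63 × 2.7 = 1.701 pp.
Output growth = -0.1 + 3.44 = 3.34%.

3.34%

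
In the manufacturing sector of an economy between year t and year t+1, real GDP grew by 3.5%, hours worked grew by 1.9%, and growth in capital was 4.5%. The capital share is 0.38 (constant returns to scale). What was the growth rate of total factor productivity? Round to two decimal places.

Labor's share = 1 − 0.38 = 0.62.
Capital: 0.38 × 4.5 = 1.71 pp.
Hours worked: 0.62 × 1.9 = 1.178 pp.
TFP growth = 3.5 − 2.888 = 0.612%.

0.61%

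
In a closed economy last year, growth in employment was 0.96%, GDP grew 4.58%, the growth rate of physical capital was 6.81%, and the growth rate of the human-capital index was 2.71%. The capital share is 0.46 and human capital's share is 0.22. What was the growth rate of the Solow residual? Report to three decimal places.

Labor's share = 1 − 0.46 − 0.22 = 0.32.
Physical capital: 0.46 × 6.81 = 3.1326 pp.
The human-capital index: 0.22 × 2.71 = 0.5962 pp.
Employment: 0.32 × 0.96 = 0.3072 pp.
TFP growth = 4.58 − 4.036 = 0.544%.

The Solow residual grew 0.544%.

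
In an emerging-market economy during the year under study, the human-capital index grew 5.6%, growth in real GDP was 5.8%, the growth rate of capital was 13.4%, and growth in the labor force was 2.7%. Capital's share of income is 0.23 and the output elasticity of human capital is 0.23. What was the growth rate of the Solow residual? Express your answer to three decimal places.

-0.028%

Labor's share = 1 − 0.23 − 0.23 = 0.54.
Capital: 0.23 × 13.4 = 3.082 pp.
The human-capital index: 0.23 × 5.6 = 1.288 pp.
The labor force: 0.54 × 2.7 = 1.458 pp.
TFP growth = 5.8 − 5.828 = -0.028%.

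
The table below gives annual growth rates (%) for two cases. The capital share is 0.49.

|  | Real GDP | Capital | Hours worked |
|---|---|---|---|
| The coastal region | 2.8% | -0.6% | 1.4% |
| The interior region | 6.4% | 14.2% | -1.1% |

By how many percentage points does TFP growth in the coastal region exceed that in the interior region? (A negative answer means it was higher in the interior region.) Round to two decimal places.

Labor's share = 1 − 0.49 = 0.51.
The coastal region: TFP = 2.8 + 0.294 − 0.714 = 2.38%.
The interior region: TFP = 6.4 − 6.958 + 0.561 = 0.003%.
Difference = 2.38 − (0.003) = 2.377 pp.

2.38 percentage points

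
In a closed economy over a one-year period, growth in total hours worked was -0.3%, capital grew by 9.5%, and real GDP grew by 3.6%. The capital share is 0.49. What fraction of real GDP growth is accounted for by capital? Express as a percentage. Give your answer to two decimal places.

129.31%

Capital contributed 0.49 × 9.5 = 4.655 pp.
Share of growth = 4.655 / 3.6 × 100 = 129.3056%.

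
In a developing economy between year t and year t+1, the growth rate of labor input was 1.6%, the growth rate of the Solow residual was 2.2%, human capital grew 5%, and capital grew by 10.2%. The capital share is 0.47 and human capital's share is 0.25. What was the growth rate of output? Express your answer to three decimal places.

Output grew 8.692%.

Labor's share = 1 − 0.47 − 0.25 = 0.28.
Capital: 0.47 × 10.2 = 4.794 pp.
Human capital: 0.25 × 5 = 1.25 pp.
Labor input: 0.28 × 1.6 = 0.448 pp.
Output growth = 2.2 + 6.492 = 8.692%.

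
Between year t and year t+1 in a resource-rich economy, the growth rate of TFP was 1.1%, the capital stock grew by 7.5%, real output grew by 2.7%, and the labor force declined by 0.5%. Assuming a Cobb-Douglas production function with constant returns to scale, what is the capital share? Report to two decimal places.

gY = gA + α·gK + (1−α)·gL, so gY − gA − gL = α(gK − gL).
2.7 − 1.1 + 0.5 = α × (7.5 − (-0.5)).
2.1 = 8 α, so α = 0.2625.

The capital share is 0.26.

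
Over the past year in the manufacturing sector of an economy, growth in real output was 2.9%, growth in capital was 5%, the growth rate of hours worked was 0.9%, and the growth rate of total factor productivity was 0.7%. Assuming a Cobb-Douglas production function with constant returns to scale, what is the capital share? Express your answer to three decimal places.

gY = gA + α·gK + (1−α)·gL, so gY − gA − gL = α(gK − gL).
2.9 − 0.7 − 0.9 = α × (5 − 0.9).
1.3 = 4.1 α, so α = 0.31707.

α = 0.317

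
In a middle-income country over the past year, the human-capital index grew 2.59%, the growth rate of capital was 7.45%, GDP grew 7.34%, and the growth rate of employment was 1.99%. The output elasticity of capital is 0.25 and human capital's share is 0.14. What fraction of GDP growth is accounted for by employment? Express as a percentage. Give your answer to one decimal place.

16.5%

Labor's share = 1 − 0.25 − 0.14 = 0.61.
Employment contributed 0.61 × 1.99 = 1.2139 pp.
Share of growth = 1.2139 / 7.34 × 100 = 16.538%.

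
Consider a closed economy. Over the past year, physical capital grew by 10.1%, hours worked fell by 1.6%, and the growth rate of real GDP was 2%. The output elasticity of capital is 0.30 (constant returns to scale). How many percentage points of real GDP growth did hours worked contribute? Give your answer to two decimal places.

Labor's share = 1 − 0.3 = 0.7.
Contribution = share × growth = 0.7 × (-1.6) = -1.12 pp.

-1.12 pp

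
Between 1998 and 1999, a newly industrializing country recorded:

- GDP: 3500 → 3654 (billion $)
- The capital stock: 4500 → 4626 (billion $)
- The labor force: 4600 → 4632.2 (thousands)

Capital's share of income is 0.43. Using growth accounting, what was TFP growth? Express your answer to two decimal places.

TFP growth was 2.80%.

GDP growth = (3654 − 3500) / 3500 = 4.4%.
The capital stock growth = (4626 − 4500) / 4500 = 2.8%.
The labor force growth = (4632.2 − 4600) / 4600 = 0.7%.
Labor's share = 1 − 0.43 = 0.57.
The capital stock: 0.43 × 2.8 = 1.204 pp.
The labor force: 0.57 × 0.7 = 0.399 pp.
TFP growth = 4.4 − 1.603 = 2.797%.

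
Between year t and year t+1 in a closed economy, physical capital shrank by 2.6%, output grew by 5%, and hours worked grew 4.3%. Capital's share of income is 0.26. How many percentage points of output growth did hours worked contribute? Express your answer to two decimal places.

Labor's share = 1 − 0.26 = 0.74.
Contribution = share × growth = 0.74 × 4.3 = 3.182 pp.

3.18 pp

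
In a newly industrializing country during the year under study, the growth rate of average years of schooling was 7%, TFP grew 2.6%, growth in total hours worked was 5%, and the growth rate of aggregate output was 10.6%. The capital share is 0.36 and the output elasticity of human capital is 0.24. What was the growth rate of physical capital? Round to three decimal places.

Labor's share = 1 − 0.36 − 0.24 = 0.4.
gY = gA + 0.24×7 + 0.4×5 + 0.36×g.
0.36×g = 10.6 − 2.6 − 3.68 = 4.32.
g = 4.32 / 0.36 = 12%.

12.000%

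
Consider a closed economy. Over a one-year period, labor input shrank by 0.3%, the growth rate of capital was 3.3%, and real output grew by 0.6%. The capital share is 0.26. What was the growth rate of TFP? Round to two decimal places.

-0.04%

Labor's share = 1 − 0.26 = 0.74.
Capital: 0.26 × 3.3 = 0.858 pp.
Labor input: 0.74 × (-0.3) = -0.222 pp.
TFP growth = 0.6 − 0.636 = -0.036%.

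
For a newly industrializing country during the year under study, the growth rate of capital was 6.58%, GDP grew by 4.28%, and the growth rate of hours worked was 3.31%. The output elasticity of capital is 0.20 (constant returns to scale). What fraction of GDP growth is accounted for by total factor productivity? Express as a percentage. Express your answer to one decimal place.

Total factor productivity accounted for 7.4% of growth.

Labor's share = 1 − 0.2 = 0.8.
Capital: 0.2 × 6.58 = 1.316 pp.
Hours worked: 0.8 × 3.31 = 2.648 pp.
TFP growth = 4.28 − 3.964 = 0.316%.
TFP share of growth = 0.316 / 4.28 × 100 = 7.383%.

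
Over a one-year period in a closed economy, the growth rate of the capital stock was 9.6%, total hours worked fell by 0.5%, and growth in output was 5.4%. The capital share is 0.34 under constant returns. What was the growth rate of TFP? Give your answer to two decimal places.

Labor's share = 1 − 0.34 = 0.66.
The capital stock: 0.34 × 9.6 = 3.264 pp.
Total hours worked: 0.66 × (-0.5) = -0.33 pp.
TFP growth = 5.4 − 2.934 = 2.466%.

2.47%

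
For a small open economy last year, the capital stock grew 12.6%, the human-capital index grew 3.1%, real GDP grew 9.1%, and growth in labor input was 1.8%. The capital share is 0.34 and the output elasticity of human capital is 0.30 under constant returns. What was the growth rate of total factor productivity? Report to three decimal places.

Labor's share = 1 − 0.34 − 0.3 = 0.36.
The capital stock: 0.34 × 12.6 = 4.284 pp.
The human-capital index: 0.3 × 3.1 = 0.93 pp.
Labor input: 0.36 × 1.8 = 0.648 pp.
TFP growth = 9.1 − 5.862 = 3.238%.

3.238%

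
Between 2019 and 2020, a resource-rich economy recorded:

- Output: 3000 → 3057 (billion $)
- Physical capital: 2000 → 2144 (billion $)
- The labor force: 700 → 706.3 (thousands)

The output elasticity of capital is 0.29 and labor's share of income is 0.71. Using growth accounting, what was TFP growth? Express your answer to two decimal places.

-0.83%

Output growth = (3057 − 3000) / 3000 = 1.9%.
Physical capital growth = (2144 − 2000) / 2000 = 7.2%.
The labor force growth = (706.3 − 700) / 700 = 0.9%.
Labor's share = 1 − 0.29 = 0.71.
Physical capital: 0.29 × 7.2 = 2.088 pp.
The labor force: 0.71 × 0.9 = 0.639 pp.
TFP growth = 1.9 − 2.727 = -0.827%.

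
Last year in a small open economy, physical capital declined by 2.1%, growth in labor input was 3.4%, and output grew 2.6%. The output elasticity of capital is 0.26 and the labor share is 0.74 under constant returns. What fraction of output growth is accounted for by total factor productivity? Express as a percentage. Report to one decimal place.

24.2%

Labor's share = 1 − 0.26 = 0.74.
Physical capital: 0.26 × (-2.1) = -0.546 pp.
Labor input: 0.74 × 3.4 = 2.516 pp.
TFP growth = 2.6 − 1.97 = 0.63%.
TFP share of growth = 0.63 / 2.6 × 100 = 24.231%.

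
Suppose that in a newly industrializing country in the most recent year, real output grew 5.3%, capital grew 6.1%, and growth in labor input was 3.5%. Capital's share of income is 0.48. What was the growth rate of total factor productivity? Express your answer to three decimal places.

Labor's share = 1 − 0.48 = 0.52.
Capital: 0.48 × 6.1 = 2.928 pp.
Labor input: 0.52 × 3.5 = 1.82 pp.
TFP growth = 5.3 − 4.748 = 0.552%.

0.552%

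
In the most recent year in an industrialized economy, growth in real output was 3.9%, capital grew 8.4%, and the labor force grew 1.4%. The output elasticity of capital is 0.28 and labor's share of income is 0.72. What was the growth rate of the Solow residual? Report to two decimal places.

Labor's share = 1 − 0.28 = 0.72.
Capital: 0.28 × 8.4 = 2.352 pp.
The labor force: 0.72 × 1.4 = 1.008 pp.
TFP growth = 3.9 − 3.36 = 0.54%.

The Solow residual growth was 0.54%.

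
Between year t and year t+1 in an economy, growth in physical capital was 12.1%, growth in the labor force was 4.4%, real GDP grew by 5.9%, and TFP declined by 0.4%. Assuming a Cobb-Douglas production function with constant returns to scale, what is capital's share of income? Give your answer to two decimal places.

α = 0.25

gY = gA + α·gK + (1−α)·gL, so gY − gA − gL = α(gK − gL).
5.9 + 0.4 − 4.4 = α × (12.1 − 4.4).
1.9 = 7.7 α, so α = 0.2468.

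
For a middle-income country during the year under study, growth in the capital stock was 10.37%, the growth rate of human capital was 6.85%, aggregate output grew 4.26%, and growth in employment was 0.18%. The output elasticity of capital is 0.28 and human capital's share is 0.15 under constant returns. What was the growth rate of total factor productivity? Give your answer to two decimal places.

Labor's share = 1 − 0.28 − 0.15 = 0.57.
The capital stock: 0.28 × 10.37 = 2.9036 pp.
Human capital: 0.15 × 6.85 = 1.0275 pp.
Employment: 0.57 × 0.18 = 0.1026 pp.
TFP growth = 4.26 − 4.0337 = 0.2263%.

0.23%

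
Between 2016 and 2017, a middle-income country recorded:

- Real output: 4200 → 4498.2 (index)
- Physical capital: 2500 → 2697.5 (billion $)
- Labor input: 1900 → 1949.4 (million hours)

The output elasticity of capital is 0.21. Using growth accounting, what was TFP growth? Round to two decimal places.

Real output growth = (4498.2 − 4200) / 4200 = 7.1%.
Physical capital growth = (2697.5 − 2500) / 2500 = 7.9%.
Labor input growth = (1949.4 − 1900) / 1900 = 2.6%.
Labor's share = 1 − 0.21 = 0.79.
Physical capital: 0.21 × 7.9 = 1.659 pp.
Labor input: 0.79 × 2.6 = 2.054 pp.
TFP growth = 7.1 − 3.713 = 3.387%.

3.39%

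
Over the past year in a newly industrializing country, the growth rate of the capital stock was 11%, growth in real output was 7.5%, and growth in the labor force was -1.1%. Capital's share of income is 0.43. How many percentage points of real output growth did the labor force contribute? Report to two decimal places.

-0.63 pp

Labor's share = 1 − 0.43 = 0.57.
Contribution = share × growth = 0.57 × (-1.1) = -0.627 pp.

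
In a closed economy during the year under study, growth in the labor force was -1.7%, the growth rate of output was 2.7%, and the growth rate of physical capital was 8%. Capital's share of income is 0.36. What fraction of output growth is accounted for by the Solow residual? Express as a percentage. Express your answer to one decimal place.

Labor's share = 1 − 0.36 = 0.64.
Physical capital: 0.36 × 8 = 2.88 pp.
The labor force: 0.64 × (-1.7) = -1.088 pp.
TFP growth = 2.7 − 1.792 = 0.908%.
TFP share of growth = 0.908 / 2.7 × 100 = 33.63%.

33.6%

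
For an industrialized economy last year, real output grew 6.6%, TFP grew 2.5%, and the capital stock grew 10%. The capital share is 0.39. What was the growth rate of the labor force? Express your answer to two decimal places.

Labor's share = 1 − 0.39 = 0.61.
gY = gA + 0.39×10 + 0.61×g.
0.61×g = 6.6 − 2.5 − 3.9 = 0.2.
g = 0.2 / 0.61 = 0.3279%.

The labor force growth was 0.33%.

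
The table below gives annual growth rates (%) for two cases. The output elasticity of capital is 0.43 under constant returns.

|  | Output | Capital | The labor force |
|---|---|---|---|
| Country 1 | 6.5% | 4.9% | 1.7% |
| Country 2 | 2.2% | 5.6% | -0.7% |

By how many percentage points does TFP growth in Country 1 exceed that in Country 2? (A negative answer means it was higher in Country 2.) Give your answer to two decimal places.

Labor's share = 1 − 0.43 = 0.57.
Country 1: TFP = 6.5 − 2.107 − 0.969 = 3.424%.
Country 2: TFP = 2.2 − 2.408 + 0.399 = 0.191%.
Difference = 3.424 − (0.191) = 3.233 pp.

3.23 percentage points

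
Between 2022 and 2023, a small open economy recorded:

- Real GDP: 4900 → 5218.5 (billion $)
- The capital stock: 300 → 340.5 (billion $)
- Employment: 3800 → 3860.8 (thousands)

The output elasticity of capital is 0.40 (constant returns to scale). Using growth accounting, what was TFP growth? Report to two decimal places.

0.14%

Real GDP growth = (5218.5 − 4900) / 4900 = 6.5%.
The capital stock growth = (340.5 − 300) / 300 = 13.5%.
Employment growth = (3860.8 − 3800) / 3800 = 1.6%.
Labor's share = 1 − 0.4 = 0.6.
The capital stock: 0.4 × 13.5 = 5.4 pp.
Employment: 0.6 × 1.6 = 0.96 pp.
TFP growth = 6.5 − 6.36 = 0.14%.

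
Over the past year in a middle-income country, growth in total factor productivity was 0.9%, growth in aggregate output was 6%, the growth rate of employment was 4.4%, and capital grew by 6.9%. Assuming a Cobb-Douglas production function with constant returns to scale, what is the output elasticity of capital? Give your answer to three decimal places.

α = 0.280

gY = gA + α·gK + (1−α)·gL, so gY − gA − gL = α(gK − gL).
6 − 0.9 − 4.4 = α × (6.9 − 4.4).
0.7 = 2.5 α, so α = 0.28.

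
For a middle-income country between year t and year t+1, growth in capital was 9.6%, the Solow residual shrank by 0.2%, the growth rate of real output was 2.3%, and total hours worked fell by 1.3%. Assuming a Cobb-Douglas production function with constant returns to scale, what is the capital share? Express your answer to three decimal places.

0.349

gY = gA + α·gK + (1−α)·gL, so gY − gA − gL = α(gK − gL).
2.3 + 0.2 + 1.3 = α × (9.6 − (-1.3)).
3.8 = 10.9 α, so α = 0.34862.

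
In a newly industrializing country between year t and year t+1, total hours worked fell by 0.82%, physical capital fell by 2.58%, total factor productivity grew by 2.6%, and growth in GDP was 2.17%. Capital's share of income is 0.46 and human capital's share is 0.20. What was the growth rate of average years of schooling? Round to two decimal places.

Average years of schooling grew 5.18%.

Labor's share = 1 − 0.46 − 0.2 = 0.34.
gY = gA + 0.46×(-2.58) + 0.34×(-0.82) + 0.2×g.
0.2×g = 2.17 − 2.6 + 1.4656 = 1.0356.
g = 1.0356 / 0.2 = 5.178%.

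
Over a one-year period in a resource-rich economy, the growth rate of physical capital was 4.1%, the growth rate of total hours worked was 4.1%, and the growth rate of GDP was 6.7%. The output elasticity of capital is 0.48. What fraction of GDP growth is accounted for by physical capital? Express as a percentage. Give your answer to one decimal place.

Physical capital contributed 0.48 × 4.1 = 1.968 pp.
Share of growth = 1.968 / 6.7 × 100 = 29.373%.

Physical capital accounted for 29.4% of growth.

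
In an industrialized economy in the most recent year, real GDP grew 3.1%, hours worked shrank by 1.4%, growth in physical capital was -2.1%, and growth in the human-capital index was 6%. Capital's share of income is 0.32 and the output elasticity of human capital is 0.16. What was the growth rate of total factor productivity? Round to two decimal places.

Labor's share = 1 − 0.32 − 0.16 = 0.52.
Physical capital: 0.32 × (-2.1) = -0.672 pp.
The human-capital index: 0.16 × 6 = 0.96 pp.
Hours worked: 0.52 × (-1.4) = -0.728 pp.
TFP growth = 3.1 + 0.44 = 3.54%.

Total factor productivity grew 3.54%.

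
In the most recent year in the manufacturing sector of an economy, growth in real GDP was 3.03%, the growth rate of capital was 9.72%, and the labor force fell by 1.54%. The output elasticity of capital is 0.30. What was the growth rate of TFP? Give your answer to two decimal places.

Labor's share = 1 − 0.3 = 0.7.
Capital: 0.3 × 9.72 = 2.916 pp.
The labor force: 0.7 × (-1.54) = -1.078 pp.
TFP growth = 3.03 − 1.838 = 1.192%.

TFP grew 1.19%.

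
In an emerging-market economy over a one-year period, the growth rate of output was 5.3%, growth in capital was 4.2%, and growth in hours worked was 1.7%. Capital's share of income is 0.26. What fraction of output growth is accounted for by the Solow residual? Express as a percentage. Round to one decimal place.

55.7%

Labor's share = 1 − 0.26 = 0.74.
Capital: 0.26 × 4.2 = 1.092 pp.
Hours worked: 0.74 × 1.7 = 1.258 pp.
TFP growth = 5.3 − 2.35 = 2.95%.
TFP share of growth = 2.95 / 5.3 × 100 = 55.66%.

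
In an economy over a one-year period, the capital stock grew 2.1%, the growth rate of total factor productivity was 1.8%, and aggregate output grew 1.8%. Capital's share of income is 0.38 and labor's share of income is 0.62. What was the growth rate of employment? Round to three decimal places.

-1.287%

Labor's share = 1 − 0.38 = 0.62.
gY = gA + 0.38×2.1 + 0.62×g.
0.62×g = 1.8 − 1.8 − 0.798 = -0.798.
g = -0.798 / 0.62 = -1.2871%.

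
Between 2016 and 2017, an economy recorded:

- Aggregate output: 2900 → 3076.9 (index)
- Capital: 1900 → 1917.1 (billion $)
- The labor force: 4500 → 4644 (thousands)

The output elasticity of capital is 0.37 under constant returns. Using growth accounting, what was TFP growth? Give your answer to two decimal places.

TFP grew 3.75%.

Aggregate output growth = (3076.9 − 2900) / 2900 = 6.1%.
Capital growth = (1917.1 − 1900) / 1900 = 0.9%.
The labor force growth = (4644 − 4500) / 4500 = 3.2%.
Labor's share = 1 − 0.37 = 0.63.
Capital: 0.37 × 0.9 = 0.333 pp.
The labor force: 0.63 × 3.2 = 2.016 pp.
TFP growth = 6.1 − 2.349 = 3.751%.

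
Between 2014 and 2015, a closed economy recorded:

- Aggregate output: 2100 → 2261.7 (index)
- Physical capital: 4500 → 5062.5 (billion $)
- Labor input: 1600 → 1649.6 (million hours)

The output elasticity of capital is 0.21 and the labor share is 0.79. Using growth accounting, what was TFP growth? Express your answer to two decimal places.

TFP grew 2.63%.

Aggregate output growth = (2261.7 − 2100) / 2100 = 7.7%.
Physical capital growth = (5062.5 − 4500) / 4500 = 12.5%.
Labor input growth = (1649.6 − 1600) / 1600 = 3.1%.
Labor's share = 1 − 0.21 = 0.79.
Physical capital: 0.21 × 12.5 = 2.625 pp.
Labor input: 0.79 × 3.1 = 2.449 pp.
TFP growth = 7.7 − 5.074 = 2.626%.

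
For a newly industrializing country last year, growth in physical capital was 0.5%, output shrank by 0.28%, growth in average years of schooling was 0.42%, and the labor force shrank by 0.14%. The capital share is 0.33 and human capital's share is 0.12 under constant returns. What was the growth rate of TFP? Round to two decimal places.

-0.42%

Labor's share = 1 − 0.33 − 0.12 = 0.55.
Physical capital: 0.33 × 0.5 = 0.165 pp.
Average years of schooling: 0.12 × 0.42 = 0.0504 pp.
The labor force: 0.55 × (-0.14) = -0.077 pp.
TFP growth = -0.28 − 0.1384 = -0.4184%.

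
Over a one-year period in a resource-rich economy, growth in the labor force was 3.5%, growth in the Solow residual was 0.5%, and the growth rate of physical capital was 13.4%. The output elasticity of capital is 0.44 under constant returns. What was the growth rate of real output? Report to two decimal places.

Real output grew 8.36%.

Labor's share = 1 − 0.44 = 0.56.
Physical capital: 0.44 × 13.4 = 5.896 pp.
The labor force: 0.56 × 3.5 = 1.96 pp.
Output growth = 0.5 + 7.856 = 8.356%.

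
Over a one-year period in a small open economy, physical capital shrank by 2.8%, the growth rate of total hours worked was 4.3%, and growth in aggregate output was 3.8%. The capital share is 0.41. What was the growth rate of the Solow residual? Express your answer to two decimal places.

The Solow residual grew 2.41%.

Labor's share = 1 − 0.41 = 0.59.
Physical capital: 0.41 × (-2.8) = -1.148 pp.
Total hours worked: 0.59 × 4.3 = 2.537 pp.
TFP growth = 3.8 − 1.389 = 2.411%.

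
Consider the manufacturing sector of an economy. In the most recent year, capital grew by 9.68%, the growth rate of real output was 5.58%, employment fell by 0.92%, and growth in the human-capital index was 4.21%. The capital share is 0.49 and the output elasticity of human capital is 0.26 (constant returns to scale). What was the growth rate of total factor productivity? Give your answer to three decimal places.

-0.028%

Labor's share = 1 − 0.49 − 0.26 = 0.25.
Capital: 0.49 × 9.68 = 4.7432 pp.
The human-capital index: 0.26 × 4.21 = 1.0946 pp.
Employment: 0.25 × (-0.92) = -0.23 pp.
TFP growth = 5.58 − 5.6078 = -0.0278%.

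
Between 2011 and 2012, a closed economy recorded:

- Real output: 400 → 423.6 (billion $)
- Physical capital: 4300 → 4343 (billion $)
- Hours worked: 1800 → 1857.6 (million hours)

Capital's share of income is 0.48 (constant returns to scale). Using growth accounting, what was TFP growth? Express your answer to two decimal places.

3.76%

Real output growth = (423.6 − 400) / 400 = 5.9%.
Physical capital growth = (4343 − 4300) / 4300 = 1%.
Hours worked growth = (1857.6 − 1800) / 1800 = 3.2%.
Labor's share = 1 − 0.48 = 0.52.
Physical capital: 0.48 × 1 = 0.48 pp.
Hours worked: 0.52 × 3.2 = 1.664 pp.
TFP growth = 5.9 − 2.144 = 3.756%.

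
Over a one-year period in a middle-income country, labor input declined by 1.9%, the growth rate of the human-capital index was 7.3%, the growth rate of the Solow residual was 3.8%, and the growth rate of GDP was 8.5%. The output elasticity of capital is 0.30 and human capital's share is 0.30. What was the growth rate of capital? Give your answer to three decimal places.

10.900%

Labor's share = 1 − 0.3 − 0.3 = 0.4.
gY = gA + 0.3×7.3 + 0.4×(-1.9) + 0.3×g.
0.3×g = 8.5 − 3.8 − 1.43 = 3.27.
g = 3.27 / 0.3 = 10.9%.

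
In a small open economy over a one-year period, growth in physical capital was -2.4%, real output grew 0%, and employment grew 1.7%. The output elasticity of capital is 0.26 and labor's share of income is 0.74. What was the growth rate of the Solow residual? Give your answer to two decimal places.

Labor's share = 1 − 0.26 = 0.74.
Physical capital: 0.26 × (-2.4) = -0.624 pp.
Employment: 0.74 × 1.7 = 1.258 pp.
TFP growth = 0 − 0.634 = -0.634%.

-0.63%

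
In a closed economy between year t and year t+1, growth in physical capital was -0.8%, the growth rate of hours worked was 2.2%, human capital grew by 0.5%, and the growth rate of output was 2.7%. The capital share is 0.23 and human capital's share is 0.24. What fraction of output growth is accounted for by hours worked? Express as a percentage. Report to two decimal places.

Labor's share = 1 − 0.23 − 0.24 = 0.53.
Hours worked contributed 0.53 × 2.2 = 1.166 pp.
Share of growth = 1.166 / 2.7 × 100 = 43.1852%.

Hours worked accounted for 43.19% of growth.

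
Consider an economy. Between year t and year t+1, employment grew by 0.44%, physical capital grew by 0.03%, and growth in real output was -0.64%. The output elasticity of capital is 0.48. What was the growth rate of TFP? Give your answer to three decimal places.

-0.883%

Labor's share = 1 − 0.48 = 0.52.
Physical capital: 0.48 × 0.03 = 0.0144 pp.
Employment: 0.52 × 0.44 = 0.2288 pp.
TFP growth = -0.64 − 0.2432 = -0.8832%.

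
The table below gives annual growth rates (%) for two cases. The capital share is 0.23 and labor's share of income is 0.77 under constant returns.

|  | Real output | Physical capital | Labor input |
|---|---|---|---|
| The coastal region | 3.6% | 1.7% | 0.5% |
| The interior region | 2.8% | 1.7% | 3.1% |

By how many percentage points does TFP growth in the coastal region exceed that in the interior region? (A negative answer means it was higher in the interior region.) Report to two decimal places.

Labor's share = 1 − 0.23 = 0.77.
The coastal region: TFP = 3.6 − 0.391 − 0.385 = 2.824%.
The interior region: TFP = 2.8 − 0.391 − 2.387 = 0.022%.
Difference = 2.824 − (0.022) = 2.802 pp.

2.80 percentage points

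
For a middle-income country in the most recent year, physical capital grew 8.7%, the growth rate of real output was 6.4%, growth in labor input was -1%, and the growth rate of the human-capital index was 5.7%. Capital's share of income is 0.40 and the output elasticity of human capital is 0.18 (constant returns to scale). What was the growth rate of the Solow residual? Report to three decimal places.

2.314%

Labor's share = 1 − 0.4 − 0.18 = 0.42.
Physical capital: 0.4 × 8.7 = 3.48 pp.
The human-capital index: 0.18 × 5.7 = 1.026 pp.
Labor input: 0.42 × (-1) = -0.42 pp.
TFP growth = 6.4 − 4.086 = 2.314%.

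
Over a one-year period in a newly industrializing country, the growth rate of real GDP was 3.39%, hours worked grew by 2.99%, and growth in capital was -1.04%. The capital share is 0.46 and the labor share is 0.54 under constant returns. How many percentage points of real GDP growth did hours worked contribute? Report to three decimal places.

1.615 percentage points

Labor's share = 1 − 0.46 = 0.54.
Contribution = share × growth = 0.54 × 2.99 = 1.6146 pp.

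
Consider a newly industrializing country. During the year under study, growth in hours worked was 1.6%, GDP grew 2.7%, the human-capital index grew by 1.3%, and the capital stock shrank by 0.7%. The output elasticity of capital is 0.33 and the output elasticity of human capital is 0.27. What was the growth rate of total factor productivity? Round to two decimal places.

Labor's share = 1 − 0.33 − 0.27 = 0.4.
The capital stock: 0.33 × (-0.7) = -0.231 pp.
The human-capital index: 0.27 × 1.3 = 0.351 pp.
Hours worked: 0.4 × 1.6 = 0.64 pp.
TFP growth = 2.7 − 0.76 = 1.94%.

1.94%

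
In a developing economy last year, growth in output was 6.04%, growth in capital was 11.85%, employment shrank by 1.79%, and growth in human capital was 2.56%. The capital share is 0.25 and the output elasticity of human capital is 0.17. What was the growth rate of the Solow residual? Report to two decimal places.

Labor's share = 1 − 0.25 − 0.17 = 0.58.
Capital: 0.25 × 11.85 = 2.9625 pp.
Human capital: 0.17 × 2.56 = 0.4352 pp.
Employment: 0.58 × (-1.79) = -1.0382 pp.
TFP growth = 6.04 − 2.3595 = 3.6805%.

3.68%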